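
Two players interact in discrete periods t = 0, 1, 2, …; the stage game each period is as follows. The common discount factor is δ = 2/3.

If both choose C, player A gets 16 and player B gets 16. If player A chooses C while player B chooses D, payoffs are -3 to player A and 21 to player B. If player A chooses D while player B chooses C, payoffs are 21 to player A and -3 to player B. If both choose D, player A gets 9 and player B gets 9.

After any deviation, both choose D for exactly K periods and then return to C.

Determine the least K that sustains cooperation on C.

2

IC: δ(1−δ^K)/(1−δ) ≥ (21−16)/(16−9) = 5/7.
With δ = 2/3: need 1 − δ^K ≥ 5/7·(1−2/3)/(2/3), i.e. δ^K ≤ 0.6429.
Since (2/3)^1 = 0.6667 and (2/3)^2 = 0.4444, the smallest such K is 2.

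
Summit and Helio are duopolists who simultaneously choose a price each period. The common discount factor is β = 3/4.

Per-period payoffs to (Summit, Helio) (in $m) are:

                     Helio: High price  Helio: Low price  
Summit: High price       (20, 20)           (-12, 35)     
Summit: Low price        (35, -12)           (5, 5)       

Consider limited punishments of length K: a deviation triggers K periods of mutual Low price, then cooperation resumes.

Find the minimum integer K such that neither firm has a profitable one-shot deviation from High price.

IC: β(1−β^K)/(1−β) ≥ (35−20)/(20−5) = 1.
With β = 3/4: need 1 − β^K ≥ 1·(1−3/4)/(3/4), i.e. β^K ≤ 0.6667.
Since (3/4)^1 = 0.7500 and (3/4)^2 = 0.5625, the smallest such K is 2.

2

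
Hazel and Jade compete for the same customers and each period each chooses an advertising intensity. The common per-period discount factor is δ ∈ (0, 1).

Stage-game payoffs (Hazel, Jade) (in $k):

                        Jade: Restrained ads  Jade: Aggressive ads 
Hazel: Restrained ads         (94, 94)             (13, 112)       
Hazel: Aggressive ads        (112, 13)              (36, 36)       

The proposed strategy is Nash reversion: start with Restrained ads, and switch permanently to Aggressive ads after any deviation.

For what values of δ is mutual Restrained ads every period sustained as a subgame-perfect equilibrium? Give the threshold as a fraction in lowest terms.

9/38

Cooperation forever yields 94 each period: 94/(1−δ).
Deviating yields 112 once, then 36 forever: 112 + 36δ/(1−δ).
No profitable deviation requires 94/(1−δ) ≥ 112 + 36δ/(1−δ).
Multiplying by (1−δ): 94 ≥ 112(1−δ) + 36δ = 112 − 76δ.
So 76δ ≥ 18, i.e. δ ≥ 18/76 = 9/38.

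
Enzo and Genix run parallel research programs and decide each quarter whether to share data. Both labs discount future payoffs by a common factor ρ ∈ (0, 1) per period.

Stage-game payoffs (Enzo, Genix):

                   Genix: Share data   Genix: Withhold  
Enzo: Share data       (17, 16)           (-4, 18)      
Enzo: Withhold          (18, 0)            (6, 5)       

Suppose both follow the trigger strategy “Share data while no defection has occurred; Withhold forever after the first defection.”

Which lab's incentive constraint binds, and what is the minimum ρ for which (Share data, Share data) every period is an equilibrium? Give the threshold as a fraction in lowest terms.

Genix; ρ ≥ 2/13

Enzo: cooperation gives 17 each period; deviation gives 18 once then 6 forever.
  17/(1−ρ) ≥ 18 + 6ρ/(1−ρ) ⇒ ρ ≥ 1/12.
Genix: cooperation gives 16 each period; deviation gives 18 once then 5 forever.
  ρ ≥ 2/13.
Both must hold, so the binding constraint is Genix's: ρ ≥ 2/13.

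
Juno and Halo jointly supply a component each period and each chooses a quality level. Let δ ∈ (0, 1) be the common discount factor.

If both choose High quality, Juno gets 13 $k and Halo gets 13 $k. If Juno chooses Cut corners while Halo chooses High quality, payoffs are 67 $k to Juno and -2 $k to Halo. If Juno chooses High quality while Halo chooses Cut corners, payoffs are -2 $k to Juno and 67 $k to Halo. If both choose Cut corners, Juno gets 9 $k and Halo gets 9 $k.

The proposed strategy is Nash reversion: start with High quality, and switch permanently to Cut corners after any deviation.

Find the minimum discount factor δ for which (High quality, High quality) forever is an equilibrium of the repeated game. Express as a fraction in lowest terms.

13/(1−δ) ≥ 67 + 9δ/(1−δ)
13 ≥ 67 − 58δ
δ ≥ 54/58 = 27/29.

27/29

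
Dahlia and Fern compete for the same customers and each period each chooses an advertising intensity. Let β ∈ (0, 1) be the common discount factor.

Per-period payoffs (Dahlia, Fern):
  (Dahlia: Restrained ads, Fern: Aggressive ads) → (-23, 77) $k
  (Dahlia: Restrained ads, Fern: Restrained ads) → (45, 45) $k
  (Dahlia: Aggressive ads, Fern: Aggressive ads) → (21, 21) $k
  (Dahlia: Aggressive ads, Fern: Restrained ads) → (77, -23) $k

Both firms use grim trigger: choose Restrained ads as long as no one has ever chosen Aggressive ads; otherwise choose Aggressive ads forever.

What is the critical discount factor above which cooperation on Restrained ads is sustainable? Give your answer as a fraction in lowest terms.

45/(1−β) ≥ 77 + 21β/(1−β)
45 ≥ 77 − 56β
β ≥ 32/56 = 4/7.

4/7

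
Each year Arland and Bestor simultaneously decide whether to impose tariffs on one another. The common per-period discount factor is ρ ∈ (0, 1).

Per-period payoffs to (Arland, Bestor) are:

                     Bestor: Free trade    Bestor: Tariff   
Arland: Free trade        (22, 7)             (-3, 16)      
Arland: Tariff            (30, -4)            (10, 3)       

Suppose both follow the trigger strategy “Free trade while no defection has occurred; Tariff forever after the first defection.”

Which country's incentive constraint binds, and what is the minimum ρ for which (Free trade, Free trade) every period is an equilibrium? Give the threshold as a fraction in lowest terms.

Arland's threshold: (30−22)/(30−10) = 2/5.
Bestor's threshold: (16−7)/(16−3) = 9/13.
2/5 < 9/13, so Bestor binds and ρ* = 9/13.

Bestor; ρ ≥ 9/13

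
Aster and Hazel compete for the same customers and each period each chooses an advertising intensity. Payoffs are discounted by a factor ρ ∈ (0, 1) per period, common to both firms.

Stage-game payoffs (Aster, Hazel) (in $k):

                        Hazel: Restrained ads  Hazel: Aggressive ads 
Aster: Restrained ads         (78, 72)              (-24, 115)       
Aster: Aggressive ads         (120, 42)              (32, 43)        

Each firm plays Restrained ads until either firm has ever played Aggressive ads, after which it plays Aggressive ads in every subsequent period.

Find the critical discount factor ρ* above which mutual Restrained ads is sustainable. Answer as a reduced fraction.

43/72

Aster: cooperation gives 78 each period; deviation gives 120 once then 32 forever.
  78/(1−ρ) ≥ 120 + 32ρ/(1−ρ) ⇒ ρ ≥ 42/88 = 21/44.
Hazel: cooperation gives 72 each period; deviation gives 115 once then 43 forever.
  ρ ≥ 43/72.
Both must hold, so the binding constraint is Hazel's: ρ ≥ 43/72.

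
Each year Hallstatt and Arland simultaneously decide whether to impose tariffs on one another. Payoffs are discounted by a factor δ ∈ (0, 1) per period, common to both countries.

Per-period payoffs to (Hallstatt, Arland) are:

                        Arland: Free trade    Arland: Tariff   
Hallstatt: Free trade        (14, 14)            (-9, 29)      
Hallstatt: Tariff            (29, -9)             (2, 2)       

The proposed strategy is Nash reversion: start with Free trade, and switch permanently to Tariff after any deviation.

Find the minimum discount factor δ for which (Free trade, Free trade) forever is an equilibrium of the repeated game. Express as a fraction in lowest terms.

5/9

One-period gain from deviating is 29 − 14 = 15. The loss is 14 − 2 = 12 in every subsequent period, with present value 12·δ/(1−δ).
Deviation is unprofitable when 12·δ/(1−δ) ≥ 15, i.e. δ/(1−δ) ≥ 5/4.
Equivalently δ ≥ 15/(15+12) = 5/9.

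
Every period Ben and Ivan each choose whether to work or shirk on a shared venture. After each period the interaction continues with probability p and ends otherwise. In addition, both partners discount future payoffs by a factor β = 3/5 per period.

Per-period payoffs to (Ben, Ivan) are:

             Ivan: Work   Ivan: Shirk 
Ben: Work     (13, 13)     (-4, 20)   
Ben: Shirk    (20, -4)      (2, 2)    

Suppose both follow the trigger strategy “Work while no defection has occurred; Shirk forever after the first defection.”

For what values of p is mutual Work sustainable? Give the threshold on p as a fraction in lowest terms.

35/54

Expected continuation weight on next period's payoff is β·p = 3/5·p, which plays the role of the discount factor.
Cooperation requires 3/5·p ≥ (20−13)/(20−2) = 7/18, hence p ≥ 35/54.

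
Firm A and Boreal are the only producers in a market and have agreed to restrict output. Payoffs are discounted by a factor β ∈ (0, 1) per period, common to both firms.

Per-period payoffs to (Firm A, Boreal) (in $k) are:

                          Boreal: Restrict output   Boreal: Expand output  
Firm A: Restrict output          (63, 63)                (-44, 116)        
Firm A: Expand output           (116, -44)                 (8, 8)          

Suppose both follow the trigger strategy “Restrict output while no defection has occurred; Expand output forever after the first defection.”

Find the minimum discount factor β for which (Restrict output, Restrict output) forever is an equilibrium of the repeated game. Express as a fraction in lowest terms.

One-period gain from deviating is 116 − 63 = 53. The loss is 63 − 8 = 55 in every subsequent period, with present value 55·β/(1−β).
Deviation is unprofitable when 55·β/(1−β) ≥ 53, i.e. β/(1−β) ≥ 53/55.
Equivalently β ≥ 53/(53+55) = 53/108.

53/108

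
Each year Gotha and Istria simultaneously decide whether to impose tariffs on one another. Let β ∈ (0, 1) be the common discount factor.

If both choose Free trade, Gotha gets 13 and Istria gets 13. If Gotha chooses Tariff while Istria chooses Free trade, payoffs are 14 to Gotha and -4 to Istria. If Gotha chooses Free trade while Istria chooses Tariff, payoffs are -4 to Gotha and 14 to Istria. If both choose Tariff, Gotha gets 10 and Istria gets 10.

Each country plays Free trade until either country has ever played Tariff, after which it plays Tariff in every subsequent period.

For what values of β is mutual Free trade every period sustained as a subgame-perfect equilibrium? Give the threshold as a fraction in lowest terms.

13/(1−β) ≥ 14 + 10β/(1−β)
13 ≥ 14 − 4β
β ≥ 1/4.

1/4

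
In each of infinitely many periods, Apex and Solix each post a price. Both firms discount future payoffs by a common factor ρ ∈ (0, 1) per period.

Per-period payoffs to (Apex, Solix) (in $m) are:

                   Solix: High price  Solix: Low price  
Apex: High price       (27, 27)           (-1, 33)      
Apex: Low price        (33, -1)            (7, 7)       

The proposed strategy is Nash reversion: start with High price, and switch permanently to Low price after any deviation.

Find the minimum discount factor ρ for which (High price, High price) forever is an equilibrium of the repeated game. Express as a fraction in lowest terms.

Cooperation forever yields 27 each period: 27/(1−ρ).
Deviating yields 33 once, then 7 forever: 33 + 7ρ/(1−ρ).
No profitable deviation requires 27/(1−ρ) ≥ 33 + 7ρ/(1−ρ).
Multiplying by (1−ρ): 27 ≥ 33(1−ρ) + 7ρ = 33 − 26ρ.
So 26ρ ≥ 6, i.e. ρ ≥ 6/26 = 3/13.

3/13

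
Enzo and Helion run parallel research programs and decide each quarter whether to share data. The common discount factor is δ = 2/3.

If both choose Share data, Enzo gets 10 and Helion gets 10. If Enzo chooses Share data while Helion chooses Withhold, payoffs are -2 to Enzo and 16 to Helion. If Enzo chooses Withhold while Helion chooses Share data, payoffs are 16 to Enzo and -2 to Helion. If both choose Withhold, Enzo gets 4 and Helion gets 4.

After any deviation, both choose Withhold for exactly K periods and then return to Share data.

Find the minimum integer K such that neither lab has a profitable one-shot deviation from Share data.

Need Σ_{k=1}^{K} δ^k ≥ (16−10)/(10−4) = 1.0000 at δ = 2/3.
At K = 1 the sum is 0.6667 < 1.0000; at K = 2 it is 1.1111 ≥ 1.0000.
So the minimum punishment length is K = 2.

2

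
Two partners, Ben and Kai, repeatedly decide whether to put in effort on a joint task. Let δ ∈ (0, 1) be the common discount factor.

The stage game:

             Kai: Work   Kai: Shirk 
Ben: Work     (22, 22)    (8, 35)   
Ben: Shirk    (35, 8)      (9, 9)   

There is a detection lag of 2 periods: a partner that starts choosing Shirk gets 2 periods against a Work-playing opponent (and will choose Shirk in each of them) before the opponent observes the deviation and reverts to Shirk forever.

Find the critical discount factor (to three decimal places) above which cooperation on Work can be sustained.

0.707

A deviator earns 35 for 2 periods, then 9 forever; cooperating earns 22 forever. Multiplying the IC by (1−δ):
22 ≥ 35(1−δ^2) + 9δ^2, so 26·δ^2 ≥ 13 and δ^2 ≥ 1/2.
δ ≥ (1/2)^(1/2) ≈ 0.707.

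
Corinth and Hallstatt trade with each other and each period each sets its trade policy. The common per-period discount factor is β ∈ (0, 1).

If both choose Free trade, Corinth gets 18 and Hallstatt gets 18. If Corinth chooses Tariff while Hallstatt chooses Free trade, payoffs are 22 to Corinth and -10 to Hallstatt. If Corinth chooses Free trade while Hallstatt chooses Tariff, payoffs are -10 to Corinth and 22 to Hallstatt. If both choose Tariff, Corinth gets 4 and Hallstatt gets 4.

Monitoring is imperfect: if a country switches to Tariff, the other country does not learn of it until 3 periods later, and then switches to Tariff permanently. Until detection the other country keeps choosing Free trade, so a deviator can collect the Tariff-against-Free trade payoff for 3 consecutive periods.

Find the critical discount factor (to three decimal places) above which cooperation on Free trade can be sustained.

Deviating for the 3 undetected periods gains 22−18 = 4 per period over cooperation, then loses 18−4 = 14 per period forever once punishment starts.
Gain: 4(1 + β + … + β^2); loss: 14·β^3/(1−β).
No profitable deviation ⇔ 4(1−β^3) ≤ 14·β^3, i.e. β^3 ≥ 4/(4+14) = 2/9.
Hence β ≥ (2/9)^(1/3) ≈ 0.606.

0.606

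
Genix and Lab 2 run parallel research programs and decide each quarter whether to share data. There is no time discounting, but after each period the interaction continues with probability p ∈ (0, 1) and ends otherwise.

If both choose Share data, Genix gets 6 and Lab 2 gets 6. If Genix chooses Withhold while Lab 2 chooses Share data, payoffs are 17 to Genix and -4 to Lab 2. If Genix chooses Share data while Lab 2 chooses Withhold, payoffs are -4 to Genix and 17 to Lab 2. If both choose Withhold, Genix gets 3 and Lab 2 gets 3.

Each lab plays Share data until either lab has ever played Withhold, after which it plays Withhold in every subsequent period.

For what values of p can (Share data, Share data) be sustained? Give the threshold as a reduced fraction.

With no time discounting, the continuation probability p plays the role of the discount factor.
Grim-trigger IC: 6/(1−p) ≥ 17 + 3p/(1−p) ⇒ p ≥ (17−6)/(17−3) = 11/14.

11/14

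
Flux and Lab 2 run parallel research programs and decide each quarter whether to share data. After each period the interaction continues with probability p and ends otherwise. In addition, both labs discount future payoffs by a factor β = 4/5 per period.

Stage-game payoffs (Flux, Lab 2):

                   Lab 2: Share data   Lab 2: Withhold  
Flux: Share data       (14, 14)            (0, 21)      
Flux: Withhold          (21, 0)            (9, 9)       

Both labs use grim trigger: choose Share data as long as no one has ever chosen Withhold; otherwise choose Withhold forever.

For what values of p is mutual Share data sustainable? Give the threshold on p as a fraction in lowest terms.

Expected continuation weight on next period's payoff is β·p = 4/5·p, which plays the role of the discount factor.
Cooperation requires 4/5·p ≥ (21−14)/(21−9) = 7/12, hence p ≥ 35/48.

35/48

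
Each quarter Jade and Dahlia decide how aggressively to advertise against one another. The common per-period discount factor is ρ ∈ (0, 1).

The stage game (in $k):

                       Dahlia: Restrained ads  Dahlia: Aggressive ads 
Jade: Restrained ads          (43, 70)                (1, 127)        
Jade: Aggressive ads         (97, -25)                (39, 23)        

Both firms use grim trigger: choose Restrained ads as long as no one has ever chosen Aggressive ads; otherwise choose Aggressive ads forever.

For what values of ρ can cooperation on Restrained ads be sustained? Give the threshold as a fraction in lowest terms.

27/29

Jade: cooperation gives 43 each period; deviation gives 97 once then 39 forever.
  43/(1−ρ) ≥ 97 + 39ρ/(1−ρ) ⇒ ρ ≥ 54/58 = 27/29.
Dahlia: cooperation gives 70 each period; deviation gives 127 once then 23 forever.
  ρ ≥ 57/104.
Both must hold, so the binding constraint is Jade's: ρ ≥ 27/29.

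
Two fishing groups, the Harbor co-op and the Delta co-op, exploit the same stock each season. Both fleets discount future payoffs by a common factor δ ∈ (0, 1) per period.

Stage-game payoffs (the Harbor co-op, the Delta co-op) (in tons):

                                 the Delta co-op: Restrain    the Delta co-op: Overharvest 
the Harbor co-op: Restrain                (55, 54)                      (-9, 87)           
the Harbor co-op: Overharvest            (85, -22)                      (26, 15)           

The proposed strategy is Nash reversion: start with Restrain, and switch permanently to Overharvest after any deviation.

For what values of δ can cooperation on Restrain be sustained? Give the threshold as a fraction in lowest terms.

the Harbor co-op: cooperation gives 55 each period; deviation gives 85 once then 26 forever.
  55/(1−δ) ≥ 85 + 26δ/(1−δ) ⇒ δ ≥ 30/59.
the Delta co-op: cooperation gives 54 each period; deviation gives 87 once then 15 forever.
  δ ≥ 33/72 = 11/24.
Both must hold, so the binding constraint is the Harbor co-op's: δ ≥ 30/59.

30/59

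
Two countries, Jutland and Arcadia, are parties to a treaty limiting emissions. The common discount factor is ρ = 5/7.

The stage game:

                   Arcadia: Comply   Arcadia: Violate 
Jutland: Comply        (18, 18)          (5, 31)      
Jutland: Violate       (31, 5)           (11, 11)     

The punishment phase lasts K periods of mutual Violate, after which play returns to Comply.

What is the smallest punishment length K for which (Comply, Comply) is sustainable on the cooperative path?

5

Need Σ_{k=1}^{K} ρ^k ≥ (31−18)/(18−11) = 1.8571 at ρ = 5/7.
At K = 4 the sum is 1.8492 < 1.8571; at K = 5 it is 2.0352 ≥ 1.8571.
So the minimum punishment length is K = 5.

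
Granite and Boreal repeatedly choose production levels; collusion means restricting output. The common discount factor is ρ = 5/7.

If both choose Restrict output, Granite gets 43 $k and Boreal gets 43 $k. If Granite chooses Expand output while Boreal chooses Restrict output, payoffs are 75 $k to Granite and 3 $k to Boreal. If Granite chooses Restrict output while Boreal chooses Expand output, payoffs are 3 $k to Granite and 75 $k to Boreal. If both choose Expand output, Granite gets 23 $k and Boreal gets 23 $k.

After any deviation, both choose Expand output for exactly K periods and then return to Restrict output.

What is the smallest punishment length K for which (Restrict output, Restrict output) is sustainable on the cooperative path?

Need Σ_{k=1}^{K} ρ^k ≥ (75−43)/(43−23) = 1.6000 at ρ = 5/7.
At K = 3 the sum is 1.5889 < 1.6000; at K = 4 it is 1.8492 ≥ 1.6000.
So the minimum punishment length is K = 4.

4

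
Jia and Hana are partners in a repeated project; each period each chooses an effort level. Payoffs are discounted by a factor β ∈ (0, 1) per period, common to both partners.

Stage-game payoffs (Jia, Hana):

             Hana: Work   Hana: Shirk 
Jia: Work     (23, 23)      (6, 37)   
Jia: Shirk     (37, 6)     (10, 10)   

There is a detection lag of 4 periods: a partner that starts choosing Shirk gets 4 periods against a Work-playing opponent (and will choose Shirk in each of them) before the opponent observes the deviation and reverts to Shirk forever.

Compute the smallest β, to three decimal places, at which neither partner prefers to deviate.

0.849

Deviating for the 4 undetected periods gains 37−23 = 14 per period over cooperation, then loses 23−10 = 13 per period forever once punishment starts.
Gain: 14(1 + β + … + β^3); loss: 13·β^4/(1−β).
No profitable deviation ⇔ 14(1−β^4) ≤ 13·β^4, i.e. β^4 ≥ 14/(14+13) = 14/27.
Hence β ≥ (14/27)^(1/4) ≈ 0.849.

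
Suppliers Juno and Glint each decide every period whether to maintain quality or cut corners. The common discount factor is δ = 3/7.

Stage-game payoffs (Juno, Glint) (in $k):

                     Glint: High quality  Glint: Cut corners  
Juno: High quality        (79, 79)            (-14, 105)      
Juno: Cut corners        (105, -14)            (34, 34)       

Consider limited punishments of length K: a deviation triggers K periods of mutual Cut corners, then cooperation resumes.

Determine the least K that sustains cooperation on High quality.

2

IC: δ(1−δ^K)/(1−δ) ≥ (105−79)/(79−34) = 26/45.
With δ = 3/7: need 1 − δ^K ≥ 26/45·(1−3/7)/(3/7), i.e. δ^K ≤ 0.2296.
Since (3/7)^1 = 0.4286 and (3/7)^2 = 0.1837, the smallest such K is 2.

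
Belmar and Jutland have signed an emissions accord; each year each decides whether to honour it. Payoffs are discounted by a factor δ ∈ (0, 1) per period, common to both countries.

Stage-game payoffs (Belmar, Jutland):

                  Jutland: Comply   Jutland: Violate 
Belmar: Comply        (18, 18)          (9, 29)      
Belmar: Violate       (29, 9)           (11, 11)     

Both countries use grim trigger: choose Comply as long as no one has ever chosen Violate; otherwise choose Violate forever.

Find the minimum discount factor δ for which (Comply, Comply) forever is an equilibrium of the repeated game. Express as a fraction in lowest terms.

11/18

Cooperation forever yields 18 each period: 18/(1−δ).
Deviating yields 29 once, then 11 forever: 29 + 11δ/(1−δ).
No profitable deviation requires 18/(1−δ) ≥ 29 + 11δ/(1−δ).
Multiplying by (1−δ): 18 ≥ 29(1−δ) + 11δ = 29 − 18δ.
So 18δ ≥ 11, i.e. δ ≥ 11/18.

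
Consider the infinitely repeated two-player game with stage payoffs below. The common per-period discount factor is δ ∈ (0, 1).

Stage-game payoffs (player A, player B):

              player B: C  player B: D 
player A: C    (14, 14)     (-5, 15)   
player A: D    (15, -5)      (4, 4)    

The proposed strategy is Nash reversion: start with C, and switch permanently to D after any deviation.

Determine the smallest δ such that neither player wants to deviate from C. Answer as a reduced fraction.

1/11

Under grim trigger the critical discount factor is (T−C)/(T−P) with T = 15, C = 14, P = 4.
δ* = (15−14)/(15−4) = 1/11.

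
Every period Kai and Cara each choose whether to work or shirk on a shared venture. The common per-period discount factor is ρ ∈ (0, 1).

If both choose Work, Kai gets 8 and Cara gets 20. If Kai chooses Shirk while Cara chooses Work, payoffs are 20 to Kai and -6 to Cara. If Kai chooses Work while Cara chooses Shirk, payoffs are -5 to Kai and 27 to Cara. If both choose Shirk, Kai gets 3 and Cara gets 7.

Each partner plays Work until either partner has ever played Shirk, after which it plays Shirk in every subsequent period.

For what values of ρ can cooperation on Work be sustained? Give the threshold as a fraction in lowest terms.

12/17

For Kai: deviation gain 20−8 = 12, per-period punishment loss 8−3 = 5. IC gives ρ ≥ 12/17.
For Cara: gain 7, loss 13 per period, so ρ ≥ 7/20.
The tighter constraint is Kai's, so cooperation needs ρ ≥ 12/17.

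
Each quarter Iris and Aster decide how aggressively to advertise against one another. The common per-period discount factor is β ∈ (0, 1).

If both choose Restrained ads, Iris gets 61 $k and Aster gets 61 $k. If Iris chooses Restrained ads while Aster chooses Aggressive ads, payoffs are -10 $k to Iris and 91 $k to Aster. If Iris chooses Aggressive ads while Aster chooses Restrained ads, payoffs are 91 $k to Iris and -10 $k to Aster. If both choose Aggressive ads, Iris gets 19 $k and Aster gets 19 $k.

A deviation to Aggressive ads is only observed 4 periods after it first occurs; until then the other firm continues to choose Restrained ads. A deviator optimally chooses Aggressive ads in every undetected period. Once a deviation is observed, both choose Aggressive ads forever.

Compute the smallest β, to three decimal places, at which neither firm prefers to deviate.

0.803

The best deviation is to choose Aggressive ads for all 4 undetected periods, earning 91 each, then 19 forever once detected.
Deviation value: 91(1−β^4)/(1−β) + 19β^4/(1−β); cooperation value: 61/(1−β).
IC: 61 ≥ 91(1−β^4) + 19β^4 = 91 − 72β^4.
So β^4 ≥ 30/72 = 5/12, giving β ≥ (5/12)^(1/4) ≈ 0.803.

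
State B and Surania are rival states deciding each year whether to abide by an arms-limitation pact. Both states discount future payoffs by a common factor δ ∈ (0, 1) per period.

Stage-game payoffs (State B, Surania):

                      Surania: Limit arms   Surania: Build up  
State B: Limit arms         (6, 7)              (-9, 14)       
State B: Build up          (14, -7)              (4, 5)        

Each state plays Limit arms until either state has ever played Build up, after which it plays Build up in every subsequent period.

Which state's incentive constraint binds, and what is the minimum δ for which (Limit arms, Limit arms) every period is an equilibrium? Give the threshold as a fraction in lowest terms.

State B; δ ≥ 4/5

State B's threshold: (14−6)/(14−4) = 4/5.
Surania's threshold: (14−7)/(14−5) = 7/9.
4/5 > 7/9, so State B binds and δ* = 4/5.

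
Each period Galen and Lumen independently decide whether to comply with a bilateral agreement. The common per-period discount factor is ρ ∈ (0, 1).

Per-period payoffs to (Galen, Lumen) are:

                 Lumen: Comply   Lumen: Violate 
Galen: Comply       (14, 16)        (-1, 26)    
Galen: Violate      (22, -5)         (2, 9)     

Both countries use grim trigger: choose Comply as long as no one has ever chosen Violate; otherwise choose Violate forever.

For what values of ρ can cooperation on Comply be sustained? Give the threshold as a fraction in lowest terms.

For Galen: deviation gain 22−14 = 8, per-period punishment loss 14−2 = 12. IC gives ρ ≥ 8/20 = 2/5.
For Lumen: gain 10, loss 7 per period, so ρ ≥ 10/17.
The tighter constraint is Lumen's, so cooperation needs ρ ≥ 10/17.

10/17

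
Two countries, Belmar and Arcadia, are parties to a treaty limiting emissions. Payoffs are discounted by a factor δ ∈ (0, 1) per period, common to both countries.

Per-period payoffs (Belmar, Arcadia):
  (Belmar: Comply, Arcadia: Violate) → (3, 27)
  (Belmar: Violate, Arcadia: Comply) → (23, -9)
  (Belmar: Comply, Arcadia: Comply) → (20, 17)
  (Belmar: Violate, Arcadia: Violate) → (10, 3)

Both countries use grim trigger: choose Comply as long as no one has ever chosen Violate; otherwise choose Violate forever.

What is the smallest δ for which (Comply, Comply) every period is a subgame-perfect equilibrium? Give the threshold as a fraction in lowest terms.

5/12

For Belmar: deviation gain 23−20 = 3, per-period punishment loss 20−10 = 10. IC gives δ ≥ 3/13.
For Arcadia: gain 10, loss 14 per period, so δ ≥ 10/24 = 5/12.
The tighter constraint is Arcadia's, so cooperation needs δ ≥ 5/12.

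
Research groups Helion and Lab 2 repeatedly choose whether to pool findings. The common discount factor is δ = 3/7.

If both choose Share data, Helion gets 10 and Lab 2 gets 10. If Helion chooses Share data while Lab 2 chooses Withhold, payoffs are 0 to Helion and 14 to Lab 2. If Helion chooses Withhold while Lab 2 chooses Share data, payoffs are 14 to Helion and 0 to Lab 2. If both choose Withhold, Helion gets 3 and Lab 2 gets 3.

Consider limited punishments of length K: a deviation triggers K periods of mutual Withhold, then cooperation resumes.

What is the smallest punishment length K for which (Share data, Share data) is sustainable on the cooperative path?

2

IC: δ(1−δ^K)/(1−δ) ≥ (14−10)/(10−3) = 4/7.
With δ = 3/7: need 1 − δ^K ≥ 4/7·(1−3/7)/(3/7), i.e. δ^K ≤ 0.2381.
Since (3/7)^1 = 0.4286 and (3/7)^2 = 0.1837, the smallest such K is 2.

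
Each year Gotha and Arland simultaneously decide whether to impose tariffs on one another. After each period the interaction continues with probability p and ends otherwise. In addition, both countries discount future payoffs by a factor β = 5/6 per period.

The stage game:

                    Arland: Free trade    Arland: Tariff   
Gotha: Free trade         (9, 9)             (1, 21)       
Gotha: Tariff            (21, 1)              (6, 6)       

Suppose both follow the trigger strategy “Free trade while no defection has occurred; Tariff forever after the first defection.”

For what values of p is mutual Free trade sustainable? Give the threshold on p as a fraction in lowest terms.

Expected continuation weight on next period's payoff is β·p = 5/6·p, which plays the role of the discount factor.
Cooperation requires 5/6·p ≥ (21−9)/(21−6) = 4/5, hence p ≥ 24/25.

24/25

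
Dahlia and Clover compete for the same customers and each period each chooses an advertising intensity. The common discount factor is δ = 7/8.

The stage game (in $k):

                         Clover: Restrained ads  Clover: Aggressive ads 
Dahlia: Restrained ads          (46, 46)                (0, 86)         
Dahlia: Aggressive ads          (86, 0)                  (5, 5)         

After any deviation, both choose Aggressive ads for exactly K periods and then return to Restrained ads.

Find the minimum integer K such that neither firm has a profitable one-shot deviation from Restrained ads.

2

Need Σ_{k=1}^{K} δ^k ≥ (86−46)/(46−5) = 0.9756 at δ = 7/8.
At K = 1 the sum is 0.8750 < 0.9756; at K = 2 it is 1.6406 ≥ 0.9756.
So the minimum punishment length is K = 2.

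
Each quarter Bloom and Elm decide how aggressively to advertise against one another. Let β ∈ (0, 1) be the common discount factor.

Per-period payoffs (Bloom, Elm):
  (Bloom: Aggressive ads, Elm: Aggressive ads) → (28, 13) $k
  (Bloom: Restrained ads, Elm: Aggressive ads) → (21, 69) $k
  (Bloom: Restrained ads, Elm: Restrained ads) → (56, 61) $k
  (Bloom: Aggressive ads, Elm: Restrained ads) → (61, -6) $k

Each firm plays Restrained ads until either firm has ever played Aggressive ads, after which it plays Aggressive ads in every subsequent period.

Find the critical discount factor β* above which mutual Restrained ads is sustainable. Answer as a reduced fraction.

Bloom: cooperation gives 56 each period; deviation gives 61 once then 28 forever.
  56/(1−β) ≥ 61 + 28β/(1−β) ⇒ β ≥ 5/33.
Elm: cooperation gives 61 each period; deviation gives 69 once then 13 forever.
  β ≥ 8/56 = 1/7.
Both must hold, so the binding constraint is Bloom's: β ≥ 5/33.

5/33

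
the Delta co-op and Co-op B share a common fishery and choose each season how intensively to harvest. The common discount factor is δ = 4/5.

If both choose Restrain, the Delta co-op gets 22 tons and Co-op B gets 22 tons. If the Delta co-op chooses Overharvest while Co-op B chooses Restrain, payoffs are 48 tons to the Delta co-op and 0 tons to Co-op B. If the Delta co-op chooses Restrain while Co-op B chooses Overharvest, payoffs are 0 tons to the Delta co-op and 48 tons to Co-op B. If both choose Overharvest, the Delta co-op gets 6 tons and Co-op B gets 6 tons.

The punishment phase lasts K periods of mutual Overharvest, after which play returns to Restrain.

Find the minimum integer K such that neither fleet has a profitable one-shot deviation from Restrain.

IC: δ(1−δ^K)/(1−δ) ≥ (48−22)/(22−6) = 13/8.
With δ = 4/5: need 1 − δ^K ≥ 13/8·(1−4/5)/(4/5), i.e. δ^K ≤ 0.5938.
Since (4/5)^2 = 0.6400 and (4/5)^3 = 0.5120, the smallest such K is 3.

3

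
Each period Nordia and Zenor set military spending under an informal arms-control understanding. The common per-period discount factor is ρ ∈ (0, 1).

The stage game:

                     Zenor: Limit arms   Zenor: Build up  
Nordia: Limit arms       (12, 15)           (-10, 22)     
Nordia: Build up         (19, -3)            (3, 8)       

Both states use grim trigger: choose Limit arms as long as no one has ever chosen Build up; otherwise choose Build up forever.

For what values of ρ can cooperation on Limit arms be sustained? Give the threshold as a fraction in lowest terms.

1/2

For Nordia: deviation gain 19−12 = 7, per-period punishment loss 12−3 = 9. IC gives ρ ≥ 7/16.
For Zenor: gain 7, loss 7 per period, so ρ ≥ 7/14 = 1/2.
The tighter constraint is Zenor's, so cooperation needs ρ ≥ 1/2.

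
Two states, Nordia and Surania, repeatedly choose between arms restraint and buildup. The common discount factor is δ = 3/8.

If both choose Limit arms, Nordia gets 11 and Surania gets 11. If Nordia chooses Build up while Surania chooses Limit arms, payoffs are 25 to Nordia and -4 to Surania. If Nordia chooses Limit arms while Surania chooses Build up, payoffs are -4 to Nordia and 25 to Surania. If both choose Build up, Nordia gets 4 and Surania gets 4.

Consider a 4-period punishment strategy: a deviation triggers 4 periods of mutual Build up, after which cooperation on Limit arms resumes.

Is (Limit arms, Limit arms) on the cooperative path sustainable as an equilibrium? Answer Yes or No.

IC: δ+…+δ^4 ≥ (25−11)/(11−4) = 2.
At δ = 3/8: partial sum = 0.5881 < 2.0000. Cooperation not sustainable.

No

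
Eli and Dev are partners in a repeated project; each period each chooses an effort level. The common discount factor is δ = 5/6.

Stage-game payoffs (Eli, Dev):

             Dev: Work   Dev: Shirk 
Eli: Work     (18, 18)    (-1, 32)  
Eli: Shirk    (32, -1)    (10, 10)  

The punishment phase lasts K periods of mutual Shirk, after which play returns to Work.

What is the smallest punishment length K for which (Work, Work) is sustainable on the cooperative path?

No profitable deviation requires (18−10)(δ+…+δ^K) ≥ 32−18, i.e. δ+…+δ^K ≥ 7/4 ≈ 1.7500.
With δ = 5/6, the partial sums are K=1: 0.8333, K=2: 1.5278, K=3: 2.1065.
K = 3 is the first length at which the sum reaches 1.7500.

3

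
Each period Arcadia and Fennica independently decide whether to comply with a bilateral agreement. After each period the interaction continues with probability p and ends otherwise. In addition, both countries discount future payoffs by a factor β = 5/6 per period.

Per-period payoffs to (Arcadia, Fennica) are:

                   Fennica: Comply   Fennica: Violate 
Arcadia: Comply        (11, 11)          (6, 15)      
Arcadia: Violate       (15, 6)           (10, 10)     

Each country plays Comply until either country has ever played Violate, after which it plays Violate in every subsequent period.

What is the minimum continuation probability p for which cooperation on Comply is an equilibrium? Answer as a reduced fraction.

With continuation probability p and discount β, the effective per-period discount factor is βp.
Grim-trigger IC: βp ≥ (15−11)/(15−10) = 4/5.
So p ≥ (4/5)/(5/6) = 24/25.

24/25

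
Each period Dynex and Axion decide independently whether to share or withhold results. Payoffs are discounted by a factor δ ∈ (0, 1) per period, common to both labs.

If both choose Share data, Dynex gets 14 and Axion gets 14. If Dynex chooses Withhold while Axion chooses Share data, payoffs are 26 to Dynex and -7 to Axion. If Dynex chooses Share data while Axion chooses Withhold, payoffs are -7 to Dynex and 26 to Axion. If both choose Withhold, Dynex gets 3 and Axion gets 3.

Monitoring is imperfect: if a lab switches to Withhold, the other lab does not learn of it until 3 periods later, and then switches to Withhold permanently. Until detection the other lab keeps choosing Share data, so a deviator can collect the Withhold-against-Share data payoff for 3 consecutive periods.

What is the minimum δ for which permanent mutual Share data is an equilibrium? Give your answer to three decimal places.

A deviator earns 26 for 3 periods, then 3 forever; cooperating earns 14 forever. Multiplying the IC by (1−δ):
14 ≥ 26(1−δ^3) + 3δ^3, so 23·δ^3 ≥ 12 and δ^3 ≥ 12/23.
δ ≥ (12/23)^(1/3) ≈ 0.805.

0.805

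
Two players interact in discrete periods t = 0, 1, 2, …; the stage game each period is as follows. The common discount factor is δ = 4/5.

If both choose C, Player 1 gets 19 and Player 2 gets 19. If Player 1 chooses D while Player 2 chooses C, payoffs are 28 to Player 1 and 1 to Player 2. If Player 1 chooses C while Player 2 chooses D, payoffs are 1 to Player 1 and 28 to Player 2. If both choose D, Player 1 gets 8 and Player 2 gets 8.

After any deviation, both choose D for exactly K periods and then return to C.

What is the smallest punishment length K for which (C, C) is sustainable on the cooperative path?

2

IC: δ(1−δ^K)/(1−δ) ≥ (28−19)/(19−8) = 9/11.
With δ = 4/5: need 1 − δ^K ≥ 9/11·(1−4/5)/(4/5), i.e. δ^K ≤ 0.7955.
Since (4/5)^1 = 0.8000 and (4/5)^2 = 0.6400, the smallest such K is 2.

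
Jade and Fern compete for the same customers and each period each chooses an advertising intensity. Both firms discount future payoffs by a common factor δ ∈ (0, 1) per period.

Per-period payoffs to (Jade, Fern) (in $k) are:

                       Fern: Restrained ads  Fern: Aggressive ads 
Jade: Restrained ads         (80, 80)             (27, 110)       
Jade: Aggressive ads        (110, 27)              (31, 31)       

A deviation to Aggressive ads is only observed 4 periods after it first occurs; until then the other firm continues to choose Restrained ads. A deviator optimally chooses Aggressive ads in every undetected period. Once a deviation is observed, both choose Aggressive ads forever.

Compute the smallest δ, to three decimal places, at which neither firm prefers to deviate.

0.785

Deviating for the 4 undetected periods gains 110−80 = 30 per period over cooperation, then loses 80−31 = 49 per period forever once punishment starts.
Gain: 30(1 + δ + … + δ^3); loss: 49·δ^4/(1−δ).
No profitable deviation ⇔ 30(1−δ^4) ≤ 49·δ^4, i.e. δ^4 ≥ 30/(30+49) = 30/79.
Hence δ ≥ (30/79)^(1/4) ≈ 0.785.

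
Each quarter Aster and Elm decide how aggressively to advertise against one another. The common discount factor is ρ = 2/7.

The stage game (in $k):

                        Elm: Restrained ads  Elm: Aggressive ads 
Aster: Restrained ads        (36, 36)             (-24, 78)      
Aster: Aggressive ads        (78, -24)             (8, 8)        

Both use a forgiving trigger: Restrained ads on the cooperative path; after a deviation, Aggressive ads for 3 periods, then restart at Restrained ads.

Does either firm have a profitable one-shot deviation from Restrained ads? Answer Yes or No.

Yes

IC: ρ+…+ρ^3 ≥ (78−36)/(36−8) = 3/2.
At ρ = 2/7: partial sum = 0.3907 < 1.5000. Cooperation not sustainable.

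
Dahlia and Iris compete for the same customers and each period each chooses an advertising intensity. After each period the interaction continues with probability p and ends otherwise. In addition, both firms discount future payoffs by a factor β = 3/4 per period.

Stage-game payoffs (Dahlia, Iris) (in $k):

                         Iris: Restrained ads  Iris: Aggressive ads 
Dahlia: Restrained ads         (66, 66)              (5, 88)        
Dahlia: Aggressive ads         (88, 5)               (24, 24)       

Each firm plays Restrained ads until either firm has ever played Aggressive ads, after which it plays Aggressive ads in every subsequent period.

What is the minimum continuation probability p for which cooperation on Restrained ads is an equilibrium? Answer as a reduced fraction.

11/24

Expected continuation weight on next period's payoff is β·p = 3/4·p, which plays the role of the discount factor.
Cooperation requires 3/4·p ≥ (88−66)/(88−24) = 11/32, hence p ≥ 11/24.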